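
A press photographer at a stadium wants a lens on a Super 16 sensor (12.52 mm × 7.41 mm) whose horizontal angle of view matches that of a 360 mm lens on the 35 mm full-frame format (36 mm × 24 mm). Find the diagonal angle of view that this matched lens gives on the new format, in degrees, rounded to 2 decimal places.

Equal horizontal AOV ⇒ f₂ = f₁ · 12.52/36 = 360 × 0.34778 ≈ 125.2000 mm.
Sensor diagonal = √(12.52² + 7.41²) = √211.6585 ≈ 14.5485 mm.
Diagonal AOV on the new format = 2·arctan(14.5485 / (2 × 125.2000)) = 2·arctan(0.05810) ≈ 6.6504°.

6.65°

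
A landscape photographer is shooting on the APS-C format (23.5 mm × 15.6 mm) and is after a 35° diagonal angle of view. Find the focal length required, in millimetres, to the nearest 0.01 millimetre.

44.73 mm

Sensor diagonal = √(23.5² + 15.6²) = √795.6100 ≈ 28.2066 mm.
From α = 2·arctan(d/2f) we get f = d / (2·tan(α/2)).
With d = 28.2066 mm and α/2 = 17.5°, tan(α/2) ≈ 0.31530, so f ≈ 28.2066 / 0.63060 ≈ 44.7299 mm.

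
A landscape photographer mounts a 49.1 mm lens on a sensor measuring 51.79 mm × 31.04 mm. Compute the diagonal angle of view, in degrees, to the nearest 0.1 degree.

63.2°

Sensor diagonal = √(51.79² + 31.04²) = √3645.6857 ≈ 60.3795 mm.
Angle of view α = 2·arctan(d/2f) with d = 60.3795 mm and f = 49.1 mm.
d/2f = 0.61486; arctan(0.61486) ≈ 31.5858°, so α ≈ 63.1716°.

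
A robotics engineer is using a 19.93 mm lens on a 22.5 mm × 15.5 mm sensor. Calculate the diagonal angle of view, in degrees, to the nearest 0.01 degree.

68.86°

Sensor diagonal = √(22.5² + 15.5²) = √746.5000 ≈ 27.3222 mm.
Angle of view α = 2·arctan(d/2f) with d = 27.3222 mm and f = 19.93 mm.
d/2f = 0.68545; arctan(0.68545) ≈ 34.4288°, so α ≈ 68.8576°.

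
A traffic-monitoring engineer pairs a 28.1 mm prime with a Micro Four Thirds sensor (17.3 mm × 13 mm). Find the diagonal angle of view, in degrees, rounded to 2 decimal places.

Sensor diagonal = √(17.3² + 13²) = √468.2900 ≈ 21.6400 mm.
Angle of view α = 2·arctan(d/2f) with d = 21.6400 mm and f = 28.1 mm.
d/2f = 0.38505; arctan(0.38505) ≈ 21.0594°, so α ≈ 42.1188°.

42.12°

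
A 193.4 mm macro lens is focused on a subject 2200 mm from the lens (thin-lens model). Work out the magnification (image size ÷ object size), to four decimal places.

Thin lens: 1/f = 1/dₒ + 1/dᵢ → 1/dᵢ = 1/193.4 − 1/2200 = 0.0047161 mm⁻¹, so dᵢ ≈ 212.0403 mm.
Magnification m = dᵢ/dₒ = 212.0403/2200 ≈ 0.09638.

0.0964×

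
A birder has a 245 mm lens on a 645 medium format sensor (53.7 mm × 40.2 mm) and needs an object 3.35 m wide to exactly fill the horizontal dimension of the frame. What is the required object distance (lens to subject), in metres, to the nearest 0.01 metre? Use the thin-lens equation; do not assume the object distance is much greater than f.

15.53 m

W: 3.35 m = 3350 mm.
Magnification m = w/W = dᵢ/dₒ; combined with 1/f = 1/dₒ + 1/dᵢ this gives dₒ = f·(1 + W/w).
dₒ = 245 mm × (1 + 3350/53.7) = 245 × 63.3836 ≈ 15528.985 mm = 15.529 m.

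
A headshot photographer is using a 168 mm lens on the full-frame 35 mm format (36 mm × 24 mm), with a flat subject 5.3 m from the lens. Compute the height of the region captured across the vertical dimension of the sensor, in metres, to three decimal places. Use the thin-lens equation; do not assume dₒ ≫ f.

dₒ: 5.3 m = 5300 mm.
Similar triangles through the lens centre give W/dₒ = h/dᵢ; with 1/f = 1/dₒ + 1/dᵢ this gives W = h·(dₒ − f)/f.
W = 24 mm × (5300 − 168) / 168 = 24 × 30.5476 ≈ 733.143 mm = 0.733143 m.

0.733 m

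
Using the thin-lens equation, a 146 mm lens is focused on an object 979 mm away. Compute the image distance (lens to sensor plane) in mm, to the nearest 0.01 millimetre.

1/dᵢ = 1/f − 1/dₒ = 1/146 − 1/979 = 0.0058279 mm⁻¹.
dᵢ = 1/0.0058279 ≈ 171.5894 mm.

171.59 mm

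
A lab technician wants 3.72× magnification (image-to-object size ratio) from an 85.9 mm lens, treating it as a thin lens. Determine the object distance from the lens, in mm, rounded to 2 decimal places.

With m = dᵢ/dₒ and 1/f = 1/dₒ + 1/dᵢ, substituting dᵢ = m·dₒ gives 1/f = (1 + 1/m)/dₒ, hence dₒ = f·(1 + 1/m).
dₒ = 85.9 × (1 + 1/3.72) = 85.9 × 1.26882 ≈ 108.991 mm.

108.99 mm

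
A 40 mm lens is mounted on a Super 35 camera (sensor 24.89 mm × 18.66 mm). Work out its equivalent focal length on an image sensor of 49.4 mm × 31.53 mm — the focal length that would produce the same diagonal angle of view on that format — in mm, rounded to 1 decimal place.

Sensor diagonal = √(24.89² + 18.66²) = √967.7077 ≈ 31.1080 mm.
Sensor diagonal = √(49.4² + 31.53²) = √3434.5009 ≈ 58.6046 mm.
Equal angle of view means equal diagonal/f ratio, so f₂ = f₁ · (diagonal₂/diagonal₁) = 40 × 58.6046/31.1080.
f₂ = 40 × 1.88391 ≈ 75.356 mm.

75.4 mm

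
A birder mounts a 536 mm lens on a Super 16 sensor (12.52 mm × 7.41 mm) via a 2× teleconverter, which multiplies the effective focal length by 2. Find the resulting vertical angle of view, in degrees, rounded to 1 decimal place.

Effective focal length f = 536 × 2 = 1072 mm.
α = 2·arctan(7.41 / (2 × 1072)) = 2·arctan(0.00346) ≈ 0.3960°.

0.4°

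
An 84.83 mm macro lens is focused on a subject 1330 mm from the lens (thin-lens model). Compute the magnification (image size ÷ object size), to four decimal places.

Thin lens: 1/f = 1/dₒ + 1/dᵢ → 1/dᵢ = 1/84.83 − 1/1330 = 0.0110364 mm⁻¹, so dᵢ ≈ 90.6092 mm.
Magnification m = dᵢ/dₒ = 90.6092/1330 ≈ 0.06813.

0.0681×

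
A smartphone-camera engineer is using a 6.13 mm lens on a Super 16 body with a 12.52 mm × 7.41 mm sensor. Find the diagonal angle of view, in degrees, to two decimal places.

Sensor diagonal = √(12.52² + 7.41²) = √211.6585 ≈ 14.5485 mm.
Angle of view α = 2·arctan(d/2f) with d = 14.5485 mm and f = 6.13 mm.
d/2f = 1.18666; arctan(1.18666) ≈ 49.8792°, so α ≈ 99.7584°.

99.76°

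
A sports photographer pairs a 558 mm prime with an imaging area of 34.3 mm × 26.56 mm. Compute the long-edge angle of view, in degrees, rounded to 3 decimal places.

Angle of view α = 2·arctan(w/2f) with w = 34.3 mm and f = 558 mm.
w/2f = 0.03073; arctan(0.03073) ≈ 1.7604°, so α ≈ 3.5208°.

3.521°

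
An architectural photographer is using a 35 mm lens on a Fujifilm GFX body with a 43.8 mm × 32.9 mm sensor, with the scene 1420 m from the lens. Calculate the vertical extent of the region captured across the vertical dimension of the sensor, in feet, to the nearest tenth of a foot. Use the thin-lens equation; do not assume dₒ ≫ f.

4379.2 ft

dₒ: 1420 m = 1.42e+06 mm.
Similar triangles through the lens centre give W/dₒ = h/dᵢ; with 1/f = 1/dₒ + 1/dᵢ this gives W = h·(dₒ − f)/f.
W = 32.9 mm × (1.42e+06 − 35) / 35 = 32.9 × 40570.4286 ≈ 1334767.100 mm = 1334767.100/304.8 ft = 4379.16 ft.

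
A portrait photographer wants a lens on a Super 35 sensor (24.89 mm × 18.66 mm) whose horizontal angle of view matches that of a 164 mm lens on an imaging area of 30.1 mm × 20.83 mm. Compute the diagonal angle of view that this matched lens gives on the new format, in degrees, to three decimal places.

13.086°

Equal horizontal AOV ⇒ f₂ = f₁ · 24.89/30.1 = 164 × 0.82691 ≈ 135.6133 mm.
Sensor diagonal = √(24.89² + 18.66²) = √967.7077 ≈ 31.1080 mm.
Diagonal AOV on the new format = 2·arctan(31.1080 / (2 × 135.6133)) = 2·arctan(0.11469) ≈ 13.0858°.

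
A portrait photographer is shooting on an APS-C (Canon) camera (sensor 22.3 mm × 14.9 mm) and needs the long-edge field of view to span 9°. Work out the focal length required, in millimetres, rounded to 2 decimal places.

141.67 mm

From α = 2·arctan(w/2f) we get f = w / (2·tan(α/2)).
With w = 22.3 mm and α/2 = 4.5°, tan(α/2) ≈ 0.07870, so f ≈ 22.3 / 0.15740 ≈ 141.6742 mm.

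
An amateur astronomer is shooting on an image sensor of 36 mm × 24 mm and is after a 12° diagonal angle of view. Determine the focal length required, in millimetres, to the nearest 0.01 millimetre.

Sensor diagonal = √(36² + 24²) = √1872.0000 ≈ 43.2666 mm.
From α = 2·arctan(d/2f) we get f = d / (2·tan(α/2)).
With d = 43.2666 mm and α/2 = 6°, tan(α/2) ≈ 0.10510, so f ≈ 43.2666 / 0.21021 ≈ 205.8272 mm.

205.83 mm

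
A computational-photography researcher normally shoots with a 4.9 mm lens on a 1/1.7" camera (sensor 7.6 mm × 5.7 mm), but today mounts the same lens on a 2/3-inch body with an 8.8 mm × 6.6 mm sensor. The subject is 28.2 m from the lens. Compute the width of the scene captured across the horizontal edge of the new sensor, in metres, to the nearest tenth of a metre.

The focal length stays 4.9 mm; the relevant sensor dimension is now w = 8.8 mm. Object distance dₒ = 28.2 m = 28200 mm.
Thin-lens field width W = w·(dₒ − f)/f = 8.8 × (28200 − 4.9)/4.9 ≈ 50636.098 mm = 50.6361 m.

50.6 m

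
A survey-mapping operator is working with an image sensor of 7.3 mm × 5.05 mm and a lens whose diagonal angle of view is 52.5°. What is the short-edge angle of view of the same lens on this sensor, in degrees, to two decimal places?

Sensor diagonal = √(7.3² + 5.05²) = √78.7925 ≈ 8.8765 mm.
From the diagonal AOV: f = 8.8765 / (2·tan(26.25°)) = 8.8765 / 0.98629 ≈ 8.9999 mm.
Short-edge AOV = 2·arctan(5.05 / (2 × 8.9999)) = 2·arctan(0.28056) ≈ 31.3439°.

31.34°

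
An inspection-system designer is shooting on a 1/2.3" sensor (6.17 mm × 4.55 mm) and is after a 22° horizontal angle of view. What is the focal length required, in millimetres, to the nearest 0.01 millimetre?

From α = 2·arctan(w/2f) we get f = w / (2·tan(α/2)).
With w = 6.17 mm and α/2 = 11°, tan(α/2) ≈ 0.19438, so f ≈ 6.17 / 0.38876 ≈ 15.8709 mm.

15.87 mm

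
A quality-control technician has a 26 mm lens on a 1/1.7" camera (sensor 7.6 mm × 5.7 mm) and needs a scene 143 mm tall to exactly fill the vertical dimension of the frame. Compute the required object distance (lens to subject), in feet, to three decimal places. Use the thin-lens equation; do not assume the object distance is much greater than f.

Magnification m = h/W = dᵢ/dₒ; combined with 1/f = 1/dₒ + 1/dᵢ this gives dₒ = f·(1 + W/h).
dₒ = 26 mm × (1 + 143/5.7) = 26 × 26.0877 ≈ 678.281 mm = 678.281/304.8 ft = 2.22533 ft.

2.225 ft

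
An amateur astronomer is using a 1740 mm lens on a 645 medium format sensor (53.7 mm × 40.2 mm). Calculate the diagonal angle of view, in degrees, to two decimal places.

Sensor diagonal = √(53.7² + 40.2²) = √4499.7300 ≈ 67.0800 mm.
Angle of view α = 2·arctan(d/2f) with d = 67.0800 mm and f = 1740 mm.
d/2f = 0.01928; arctan(0.01928) ≈ 1.1043°, so α ≈ 2.2086°.

2.21°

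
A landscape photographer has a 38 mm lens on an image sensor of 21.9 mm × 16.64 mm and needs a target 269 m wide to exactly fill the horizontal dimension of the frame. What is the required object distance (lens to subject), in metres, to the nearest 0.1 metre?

W: 269 m = 269000 mm.
Magnification m = w/W = dᵢ/dₒ; combined with 1/f = 1/dₒ + 1/dᵢ this gives dₒ = f·(1 + W/w).
dₒ = 38 mm × (1 + 269000/21.9) = 38 × 12284.1050 ≈ 466795.991 mm = 466.796 m.

466.8 m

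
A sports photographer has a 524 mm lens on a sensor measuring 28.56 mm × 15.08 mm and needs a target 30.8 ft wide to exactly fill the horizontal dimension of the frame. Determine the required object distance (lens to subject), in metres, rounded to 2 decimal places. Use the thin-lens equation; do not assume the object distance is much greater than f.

W: 30.8 ft × 304.8 mm/ft = 9387.84 mm.
Magnification m = w/W = dᵢ/dₒ; combined with 1/f = 1/dₒ + 1/dᵢ this gives dₒ = f·(1 + W/w).
dₒ = 524 mm × (1 + 9387.84/28.56) = 524 × 329.7059 ≈ 172765.877 mm = 172.766 m.

172.77 m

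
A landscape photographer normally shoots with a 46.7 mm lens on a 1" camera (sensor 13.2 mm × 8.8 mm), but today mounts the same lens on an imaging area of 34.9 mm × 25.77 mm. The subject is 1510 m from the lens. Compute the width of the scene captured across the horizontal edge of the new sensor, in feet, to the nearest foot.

The focal length stays 46.7 mm; the relevant sensor dimension is now w = 34.9 mm. Object distance dₒ = 1510 m = 1.51e+06 mm.
Thin-lens field width W = w·(dₒ − f)/f = 34.9 × (1.51e+06 − 46.7)/46.7 ≈ 1128423.344 mm = 1128423.344/304.8 ft = 3702.18 ft.

3702 ft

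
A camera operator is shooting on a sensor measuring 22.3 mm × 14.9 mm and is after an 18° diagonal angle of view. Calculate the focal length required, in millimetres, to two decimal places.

Sensor diagonal = √(22.3² + 14.9²) = √719.3000 ≈ 26.8198 mm.
From α = 2·arctan(d/2f) we get f = d / (2·tan(α/2)).
With d = 26.8198 mm and α/2 = 9°, tan(α/2) ≈ 0.15838, so f ≈ 26.8198 / 0.31677 ≈ 84.6667 mm.

84.67 mm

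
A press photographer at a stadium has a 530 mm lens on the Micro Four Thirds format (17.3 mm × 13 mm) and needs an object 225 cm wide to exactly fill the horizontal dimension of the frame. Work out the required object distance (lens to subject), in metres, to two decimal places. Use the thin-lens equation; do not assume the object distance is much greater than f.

W: 225 cm = 2250 mm.
Magnification m = w/W = dᵢ/dₒ; combined with 1/f = 1/dₒ + 1/dᵢ this gives dₒ = f·(1 + W/w).
dₒ = 530 mm × (1 + 2250/17.3) = 530 × 131.0578 ≈ 69460.636 mm = 69.4606 m.

69.46 m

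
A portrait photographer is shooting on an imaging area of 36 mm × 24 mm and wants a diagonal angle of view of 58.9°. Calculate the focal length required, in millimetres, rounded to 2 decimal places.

Sensor diagonal = √(36² + 24²) = √1872.0000 ≈ 43.2666 mm.
From α = 2·arctan(d/2f) we get f = d / (2·tan(α/2)).
With d = 43.2666 mm and α/2 = 29.45°, tan(α/2) ≈ 0.56462, so f ≈ 43.2666 / 1.12924 ≈ 38.3147 mm.

38.31 mm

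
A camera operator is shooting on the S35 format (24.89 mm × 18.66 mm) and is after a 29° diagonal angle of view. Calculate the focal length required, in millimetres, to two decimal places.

60.14 mm

Sensor diagonal = √(24.89² + 18.66²) = √967.7077 ≈ 31.1080 mm.
From α = 2·arctan(d/2f) we get f = d / (2·tan(α/2)).
With d = 31.1080 mm and α/2 = 14.5°, tan(α/2) ≈ 0.25862, so f ≈ 31.1080 / 0.51724 ≈ 60.1429 mm.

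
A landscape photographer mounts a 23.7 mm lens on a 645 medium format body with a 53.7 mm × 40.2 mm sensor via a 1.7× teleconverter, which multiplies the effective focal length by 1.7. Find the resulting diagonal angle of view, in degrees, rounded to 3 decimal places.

79.552°

Effective focal length f = 23.7 × 1.7 = 40.29 mm.
Sensor diagonal = √(53.7² + 40.2²) = √4499.7300 ≈ 67.0800 mm.
α = 2·arctan(67.080 / (2 × 40.29)) = 2·arctan(0.83246) ≈ 79.5524°.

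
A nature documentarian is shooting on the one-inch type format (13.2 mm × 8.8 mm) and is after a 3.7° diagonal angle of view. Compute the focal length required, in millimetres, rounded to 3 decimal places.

Sensor diagonal = √(13.2² + 8.8²) = √251.6800 ≈ 15.8644 mm.
From α = 2·arctan(d/2f) we get f = d / (2·tan(α/2)).
With d = 15.8644 mm and α/2 = 1.85°, tan(α/2) ≈ 0.03230, so f ≈ 15.8644 / 0.06460 ≈ 245.5807 mm.

245.581 mm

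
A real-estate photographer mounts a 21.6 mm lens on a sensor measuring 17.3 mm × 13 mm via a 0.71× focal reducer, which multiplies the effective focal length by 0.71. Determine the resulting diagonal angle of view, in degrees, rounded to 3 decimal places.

70.408°

Effective focal length f = 21.6 × 0.71 = 15.336 mm.
Sensor diagonal = √(17.3² + 13²) = √468.2900 ≈ 21.6400 mm.
α = 2·arctan(21.640 / (2 × 15.336)) = 2·arctan(0.70553) ≈ 70.4082°.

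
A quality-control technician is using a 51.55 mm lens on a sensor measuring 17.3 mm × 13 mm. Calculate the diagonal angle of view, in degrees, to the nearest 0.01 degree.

23.71°

Sensor diagonal = √(17.3² + 13²) = √468.2900 ≈ 21.6400 mm.
Angle of view α = 2·arctan(d/2f) with d = 21.6400 mm and f = 51.55 mm.
d/2f = 0.20989; arctan(0.20989) ≈ 11.8539°, so α ≈ 23.7079°.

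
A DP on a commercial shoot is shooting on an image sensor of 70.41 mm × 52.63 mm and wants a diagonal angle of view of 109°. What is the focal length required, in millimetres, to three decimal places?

Sensor diagonal = √(70.41² + 52.63²) = √7727.4850 ≈ 87.9061 mm.
From α = 2·arctan(d/2f) we get f = d / (2·tan(α/2)).
With d = 87.9061 mm and α/2 = 54.5°, tan(α/2) ≈ 1.40195, so f ≈ 87.9061 / 2.80390 ≈ 31.3514 mm.

31.351 mm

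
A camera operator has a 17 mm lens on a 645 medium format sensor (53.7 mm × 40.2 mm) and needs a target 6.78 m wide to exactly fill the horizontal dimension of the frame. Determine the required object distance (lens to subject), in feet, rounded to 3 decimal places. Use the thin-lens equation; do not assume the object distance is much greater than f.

W: 6.78 m = 6780 mm.
Magnification m = w/W = dᵢ/dₒ; combined with 1/f = 1/dₒ + 1/dᵢ this gives dₒ = f·(1 + W/w).
dₒ = 17 mm × (1 + 6780/53.7) = 17 × 127.2570 ≈ 2163.369 mm = 2163.369/304.8 ft = 7.09767 ft.

7.098 ft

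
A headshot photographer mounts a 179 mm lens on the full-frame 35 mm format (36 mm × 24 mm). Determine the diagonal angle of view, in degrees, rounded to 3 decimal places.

Sensor diagonal = √(36² + 24²) = √1872.0000 ≈ 43.2666 mm.
Angle of view α = 2·arctan(d/2f) with d = 43.2666 mm and f = 179 mm.
d/2f = 0.12086; arctan(0.12086) ≈ 6.8911°, so α ≈ 13.7823°.

13.782°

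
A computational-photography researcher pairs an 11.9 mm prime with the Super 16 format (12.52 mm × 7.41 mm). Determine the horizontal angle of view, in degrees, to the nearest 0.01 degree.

55.49°

Angle of view α = 2·arctan(w/2f) with w = 12.52 mm and f = 11.9 mm.
w/2f = 0.52605; arctan(0.52605) ≈ 27.7466°, so α ≈ 55.4933°.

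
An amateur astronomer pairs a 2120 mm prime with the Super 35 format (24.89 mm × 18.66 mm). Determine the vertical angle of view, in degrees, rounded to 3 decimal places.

0.504°

Angle of view α = 2·arctan(h/2f) with h = 18.66 mm and f = 2120 mm.
h/2f = 0.00440; arctan(0.00440) ≈ 0.2522°, so α ≈ 0.5043°.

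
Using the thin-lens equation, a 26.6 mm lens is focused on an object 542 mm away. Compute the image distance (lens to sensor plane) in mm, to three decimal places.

27.973 mm

1/dᵢ = 1/f − 1/dₒ = 1/26.6 − 1/542 = 0.0357490 mm⁻¹.
dᵢ = 1/0.0357490 ≈ 27.9728 mm.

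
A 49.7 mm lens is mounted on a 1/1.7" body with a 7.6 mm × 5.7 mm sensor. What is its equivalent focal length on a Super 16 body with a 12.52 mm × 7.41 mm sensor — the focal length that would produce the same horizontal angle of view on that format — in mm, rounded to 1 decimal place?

81.9 mm

Equal angle of view means equal width/f ratio, so f₂ = f₁ · (width₂/width₁) = 49.7 × 12.52/7.6.
f₂ = 49.7 × 1.64737 ≈ 81.874 mm.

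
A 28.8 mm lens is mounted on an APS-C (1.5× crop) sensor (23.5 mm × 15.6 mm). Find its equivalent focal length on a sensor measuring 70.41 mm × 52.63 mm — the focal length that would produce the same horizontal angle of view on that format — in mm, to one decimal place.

Equal angle of view means equal width/f ratio, so f₂ = f₁ · (width₂/width₁) = 28.8 × 70.41/23.5.
f₂ = 28.8 × 2.99617 ≈ 86.290 mm.

86.3 mm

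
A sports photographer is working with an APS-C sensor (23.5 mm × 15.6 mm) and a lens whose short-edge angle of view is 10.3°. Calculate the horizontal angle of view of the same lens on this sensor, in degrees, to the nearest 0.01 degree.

From the short-edge AOV: f = 15.6 / (2·tan(5.15°)) = 15.6 / 0.18025 ≈ 86.5442 mm.
Horizontal AOV = 2·arctan(23.5 / (2 × 86.5442)) = 2·arctan(0.13577) ≈ 15.4634°.

15.46°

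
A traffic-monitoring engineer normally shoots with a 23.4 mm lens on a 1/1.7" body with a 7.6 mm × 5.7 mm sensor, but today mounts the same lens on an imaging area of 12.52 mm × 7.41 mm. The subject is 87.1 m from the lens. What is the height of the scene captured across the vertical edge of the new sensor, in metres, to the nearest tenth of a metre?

27.6 m

The focal length stays 23.4 mm; the relevant sensor dimension is now h = 7.41 mm. Object distance dₒ = 87.1 m = 87100 mm.
Thin-lens field height W = h·(dₒ − f)/f = 7.41 × (87100 − 23.4)/23.4 ≈ 27574.257 mm = 27.5743 m.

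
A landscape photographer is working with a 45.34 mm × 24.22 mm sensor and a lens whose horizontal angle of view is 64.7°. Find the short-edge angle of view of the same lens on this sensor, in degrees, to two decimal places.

37.39°

From the horizontal AOV: f = 45.34 / (2·tan(32.35°)) = 45.34 / 1.26679 ≈ 35.7912 mm.
Short-edge AOV = 2·arctan(24.22 / (2 × 35.7912)) = 2·arctan(0.33835) ≈ 37.3866°.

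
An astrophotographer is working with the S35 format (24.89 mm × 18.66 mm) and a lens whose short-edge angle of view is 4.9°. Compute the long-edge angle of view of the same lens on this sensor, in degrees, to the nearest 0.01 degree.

From the short-edge AOV: f = 18.66 / (2·tan(2.45°)) = 18.66 / 0.08557 ≈ 218.0587 mm.
Long-edge AOV = 2·arctan(24.89 / (2 × 218.0587)) = 2·arctan(0.05707) ≈ 6.5329°.

6.53°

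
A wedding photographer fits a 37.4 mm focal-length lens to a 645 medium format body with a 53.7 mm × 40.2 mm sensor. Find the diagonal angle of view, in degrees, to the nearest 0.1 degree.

83.8°

Sensor diagonal = √(53.7² + 40.2²) = √4499.7300 ≈ 67.0800 mm.
Angle of view α = 2·arctan(d/2f) with d = 67.0800 mm and f = 37.4 mm.
d/2f = 0.89679; arctan(0.89679) ≈ 41.8855°, so α ≈ 83.7710°.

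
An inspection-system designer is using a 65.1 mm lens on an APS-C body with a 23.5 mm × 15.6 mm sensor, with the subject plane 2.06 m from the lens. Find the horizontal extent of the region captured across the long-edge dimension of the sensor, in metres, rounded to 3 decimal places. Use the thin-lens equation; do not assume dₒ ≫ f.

dₒ: 2.06 m = 2060 mm.
Similar triangles through the lens centre give W/dₒ = w/dᵢ; with 1/f = 1/dₒ + 1/dᵢ this gives W = w·(dₒ − f)/f.
W = 23.5 mm × (2060 − 65.1) / 65.1 = 23.5 × 30.6436 ≈ 720.125 mm = 0.720125 m.

0.720 m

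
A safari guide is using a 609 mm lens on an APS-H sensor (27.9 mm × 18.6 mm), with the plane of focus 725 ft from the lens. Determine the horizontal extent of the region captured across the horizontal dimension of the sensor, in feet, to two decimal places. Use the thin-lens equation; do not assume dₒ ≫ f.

33.12 ft

dₒ: 725 ft × 304.8 mm/ft = 220979.99 mm.
Similar triangles through the lens centre give W/dₒ = w/dᵢ; with 1/f = 1/dₒ + 1/dᵢ this gives W = w·(dₒ − f)/f.
W = 27.9 mm × (220980 − 609) / 609 = 27.9 × 361.8571 ≈ 10095.814 mm = 10095.814/304.8 ft = 33.1228 ft.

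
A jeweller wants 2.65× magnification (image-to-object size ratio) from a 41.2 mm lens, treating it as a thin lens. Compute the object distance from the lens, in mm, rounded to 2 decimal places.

With m = dᵢ/dₒ and 1/f = 1/dₒ + 1/dᵢ, substituting dᵢ = m·dₒ gives 1/f = (1 + 1/m)/dₒ, hence dₒ = f·(1 + 1/m).
dₒ = 41.2 × (1 + 1/2.65) = 41.2 × 1.37736 ≈ 56.747 mm.

56.75 mm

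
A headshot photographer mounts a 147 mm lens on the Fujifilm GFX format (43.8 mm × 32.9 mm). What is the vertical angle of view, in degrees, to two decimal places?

12.77°

Angle of view α = 2·arctan(h/2f) with h = 32.9 mm and f = 147 mm.
h/2f = 0.11190; arctan(0.11190) ≈ 6.3851°, so α ≈ 12.7702°.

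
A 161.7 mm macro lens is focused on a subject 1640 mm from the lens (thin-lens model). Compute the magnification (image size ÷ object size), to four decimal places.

Thin lens: 1/f = 1/dₒ + 1/dᵢ → 1/dᵢ = 1/161.7 − 1/1640 = 0.0055745 mm⁻¹, so dᵢ ≈ 179.3871 mm.
Magnification m = dᵢ/dₒ = 179.3871/1640 ≈ 0.10938.

0.1094×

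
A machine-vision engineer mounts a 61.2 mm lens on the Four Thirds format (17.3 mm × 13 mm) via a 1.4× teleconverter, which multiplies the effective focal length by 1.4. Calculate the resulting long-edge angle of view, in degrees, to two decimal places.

11.53°

Effective focal length f = 61.2 × 1.4 = 85.68 mm.
α = 2·arctan(17.3 / (2 × 85.68)) = 2·arctan(0.10096) ≈ 11.5298°.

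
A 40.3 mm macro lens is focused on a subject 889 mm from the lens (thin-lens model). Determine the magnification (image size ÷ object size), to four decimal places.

0.0475×

Thin lens: 1/f = 1/dₒ + 1/dᵢ → 1/dᵢ = 1/40.3 − 1/889 = 0.0236890 mm⁻¹, so dᵢ ≈ 42.2136 mm.
Magnification m = dᵢ/dₒ = 42.2136/889 ≈ 0.04748.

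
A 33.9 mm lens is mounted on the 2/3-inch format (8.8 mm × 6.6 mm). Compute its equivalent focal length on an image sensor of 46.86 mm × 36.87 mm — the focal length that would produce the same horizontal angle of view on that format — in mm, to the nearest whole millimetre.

181 mm

Equal angle of view means equal width/f ratio, so f₂ = f₁ · (width₂/width₁) = 33.9 × 46.86/8.8.
f₂ = 33.9 × 5.32500 ≈ 180.517 mm.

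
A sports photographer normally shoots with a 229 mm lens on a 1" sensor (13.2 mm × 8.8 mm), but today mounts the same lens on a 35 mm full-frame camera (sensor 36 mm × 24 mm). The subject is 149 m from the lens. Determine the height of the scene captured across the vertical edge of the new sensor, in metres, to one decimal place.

The focal length stays 229 mm; the relevant sensor dimension is now h = 24 mm. Object distance dₒ = 149 m = 149000 mm.
Thin-lens field height W = h·(dₒ − f)/f = 24 × (149000 − 229)/229 ≈ 15591.721 mm = 15.5917 m.

15.6 m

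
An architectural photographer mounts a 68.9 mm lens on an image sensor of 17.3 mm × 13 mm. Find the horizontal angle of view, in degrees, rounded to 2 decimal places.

14.31°

Angle of view α = 2·arctan(w/2f) with w = 17.3 mm and f = 68.9 mm.
w/2f = 0.12554; arctan(0.12554) ≈ 7.1557°, so α ≈ 14.3114°.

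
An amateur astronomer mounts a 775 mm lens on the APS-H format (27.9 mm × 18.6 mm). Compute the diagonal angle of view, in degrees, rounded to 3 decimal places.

Sensor diagonal = √(27.9² + 18.6²) = √1124.3700 ≈ 33.5316 mm.
Angle of view α = 2·arctan(d/2f) with d = 33.5316 mm and f = 775 mm.
d/2f = 0.02163; arctan(0.02163) ≈ 1.2393°, so α ≈ 2.4786°.

2.479°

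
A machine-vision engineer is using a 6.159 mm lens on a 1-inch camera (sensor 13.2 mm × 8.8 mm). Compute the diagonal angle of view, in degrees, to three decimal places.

Sensor diagonal = √(13.2² + 8.8²) = √251.6800 ≈ 15.8644 mm.
Angle of view α = 2·arctan(d/2f) with d = 15.8644 mm and f = 6.159 mm.
d/2f = 1.28791; arctan(1.28791) ≈ 52.1723°, so α ≈ 104.3446°.

104.345°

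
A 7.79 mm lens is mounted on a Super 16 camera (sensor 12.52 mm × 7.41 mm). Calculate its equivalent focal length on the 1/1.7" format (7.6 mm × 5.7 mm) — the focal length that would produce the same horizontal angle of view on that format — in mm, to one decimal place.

4.7 mm

Equal angle of view means equal width/f ratio, so f₂ = f₁ · (width₂/width₁) = 7.79 × 7.6/12.52.
f₂ = 7.79 × 0.60703 ≈ 4.729 mm.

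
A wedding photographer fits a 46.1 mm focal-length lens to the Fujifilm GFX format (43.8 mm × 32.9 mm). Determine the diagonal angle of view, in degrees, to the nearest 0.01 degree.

Sensor diagonal = √(43.8² + 32.9²) = √3000.8500 ≈ 54.7800 mm.
Angle of view α = 2·arctan(d/2f) with d = 54.7800 mm and f = 46.1 mm.
d/2f = 0.59414; arctan(0.59414) ≈ 30.7164°, so α ≈ 61.4328°.

61.43°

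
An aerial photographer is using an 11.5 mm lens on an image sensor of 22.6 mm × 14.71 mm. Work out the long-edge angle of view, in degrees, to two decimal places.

Angle of view α = 2·arctan(w/2f) with w = 22.6 mm and f = 11.5 mm.
w/2f = 0.98261; arctan(0.98261) ≈ 44.4974°, so α ≈ 88.9948°.

88.99°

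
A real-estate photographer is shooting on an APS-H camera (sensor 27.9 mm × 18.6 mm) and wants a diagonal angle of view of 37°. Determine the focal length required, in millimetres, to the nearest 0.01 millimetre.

50.11 mm

Sensor diagonal = √(27.9² + 18.6²) = √1124.3700 ≈ 33.5316 mm.
From α = 2·arctan(d/2f) we get f = d / (2·tan(α/2)).
With d = 33.5316 mm and α/2 = 18.5°, tan(α/2) ≈ 0.33460, so f ≈ 33.5316 / 0.66919 ≈ 50.1077 mm.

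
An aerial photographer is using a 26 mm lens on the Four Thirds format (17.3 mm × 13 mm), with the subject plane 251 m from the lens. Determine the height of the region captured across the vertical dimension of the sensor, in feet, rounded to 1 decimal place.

411.7 ft

dₒ: 251 m = 251000 mm.
Similar triangles through the lens centre give W/dₒ = h/dᵢ; with 1/f = 1/dₒ + 1/dᵢ this gives W = h·(dₒ − f)/f.
W = 13 mm × (251000 − 26) / 26 = 13 × 9652.8462 ≈ 125487.000 mm = 125487.000/304.8 ft = 411.703 ft.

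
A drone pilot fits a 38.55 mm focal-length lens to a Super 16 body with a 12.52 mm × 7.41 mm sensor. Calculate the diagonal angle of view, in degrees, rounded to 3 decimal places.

21.372°

Sensor diagonal = √(12.52² + 7.41²) = √211.6585 ≈ 14.5485 mm.
Angle of view α = 2·arctan(d/2f) with d = 14.5485 mm and f = 38.55 mm.
d/2f = 0.18870; arctan(0.18870) ≈ 10.6859°, so α ≈ 21.3717°.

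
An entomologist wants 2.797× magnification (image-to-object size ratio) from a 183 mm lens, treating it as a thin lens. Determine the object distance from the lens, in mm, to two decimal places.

With m = dᵢ/dₒ and 1/f = 1/dₒ + 1/dᵢ, substituting dᵢ = m·dₒ gives 1/f = (1 + 1/m)/dₒ, hence dₒ = f·(1 + 1/m).
dₒ = 183 × (1 + 1/2.797) = 183 × 1.35753 ≈ 248.427 mm.

248.43 mm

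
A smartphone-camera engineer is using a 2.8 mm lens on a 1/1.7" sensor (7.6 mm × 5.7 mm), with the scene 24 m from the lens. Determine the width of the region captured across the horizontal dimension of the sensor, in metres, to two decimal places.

dₒ: 24 m = 24000 mm.
Similar triangles through the lens centre give W/dₒ = w/dᵢ; with 1/f = 1/dₒ + 1/dᵢ this gives W = w·(dₒ − f)/f.
W = 7.6 mm × (24000 − 2.8) / 2.8 = 7.6 × 8570.4286 ≈ 65135.257 mm = 65.1353 m.

65.14 m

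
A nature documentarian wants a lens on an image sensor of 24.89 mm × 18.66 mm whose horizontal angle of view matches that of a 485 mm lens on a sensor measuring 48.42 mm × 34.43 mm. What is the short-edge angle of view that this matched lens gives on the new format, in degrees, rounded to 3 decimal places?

4.286°

Equal horizontal AOV ⇒ f₂ = f₁ · 24.89/48.42 = 485 × 0.51404 ≈ 249.3112 mm.
Short-edge AOV on the new format = 2·arctan(18.66 / (2 × 249.3112)) = 2·arctan(0.03742) ≈ 4.2864°.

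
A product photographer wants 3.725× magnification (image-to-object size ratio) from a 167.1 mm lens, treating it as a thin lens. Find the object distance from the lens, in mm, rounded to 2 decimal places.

211.96 mm

With m = dᵢ/dₒ and 1/f = 1/dₒ + 1/dᵢ, substituting dᵢ = m·dₒ gives 1/f = (1 + 1/m)/dₒ, hence dₒ = f·(1 + 1/m).
dₒ = 167.1 × (1 + 1/3.725) = 167.1 × 1.26846 ≈ 211.959 mm.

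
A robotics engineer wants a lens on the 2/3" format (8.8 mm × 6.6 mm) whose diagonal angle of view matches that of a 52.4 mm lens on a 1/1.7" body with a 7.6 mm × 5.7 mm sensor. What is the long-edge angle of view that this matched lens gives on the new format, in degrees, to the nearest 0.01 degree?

Sensor diagonal = √(7.6² + 5.7²) = √90.2500 ≈ 9.5000 mm.
Sensor diagonal = √(8.8² + 6.6²) = √121.0000 ≈ 11.0000 mm.
Equal diagonal AOV ⇒ f₂ = f₁ · 11.0000/9.5000 = 52.4 × 1.15789 ≈ 60.6737 mm.
Long-edge AOV on the new format = 2·arctan(8.8 / (2 × 60.6737)) = 2·arctan(0.07252) ≈ 8.2956°.

8.30°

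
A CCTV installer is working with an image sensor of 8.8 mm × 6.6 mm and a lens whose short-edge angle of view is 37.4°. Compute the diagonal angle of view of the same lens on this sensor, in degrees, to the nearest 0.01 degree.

From the short-edge AOV: f = 6.6 / (2·tan(18.7°)) = 6.6 / 0.67696 ≈ 9.7494 mm.
Sensor diagonal = √(8.8² + 6.6²) = √121.0000 ≈ 11.0000 mm.
Diagonal AOV = 2·arctan(11.0000 / (2 × 9.7494)) = 2·arctan(0.56414) ≈ 58.8578°.

58.86°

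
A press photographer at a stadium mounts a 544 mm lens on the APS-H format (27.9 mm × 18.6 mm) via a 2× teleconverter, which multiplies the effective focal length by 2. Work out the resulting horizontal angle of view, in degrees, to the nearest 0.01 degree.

Effective focal length f = 544 × 2 = 1088 mm.
α = 2·arctan(27.9 / (2 × 1088)) = 2·arctan(0.01282) ≈ 1.4692°.

1.47°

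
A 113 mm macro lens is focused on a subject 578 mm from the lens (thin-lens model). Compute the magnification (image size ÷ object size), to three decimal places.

0.243×

Thin lens: 1/f = 1/dₒ + 1/dᵢ → 1/dᵢ = 1/113 − 1/578 = 0.0071195 mm⁻¹, so dᵢ ≈ 140.4602 mm.
Magnification m = dᵢ/dₒ = 140.4602/578 ≈ 0.24301.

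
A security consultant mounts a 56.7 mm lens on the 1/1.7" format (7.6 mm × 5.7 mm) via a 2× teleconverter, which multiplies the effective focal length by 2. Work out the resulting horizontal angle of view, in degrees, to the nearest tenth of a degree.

3.8°

Effective focal length f = 56.7 × 2 = 113.4 mm.
α = 2·arctan(7.6 / (2 × 113.4)) = 2·arctan(0.03351) ≈ 3.8385°.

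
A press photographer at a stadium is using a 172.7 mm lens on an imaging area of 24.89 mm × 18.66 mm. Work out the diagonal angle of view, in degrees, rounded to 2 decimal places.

Sensor diagonal = √(24.89² + 18.66²) = √967.7077 ≈ 31.1080 mm.
Angle of view α = 2·arctan(d/2f) with d = 31.1080 mm and f = 172.7 mm.
d/2f = 0.09006; arctan(0.09006) ≈ 5.1464°, so α ≈ 10.2928°.

10.29°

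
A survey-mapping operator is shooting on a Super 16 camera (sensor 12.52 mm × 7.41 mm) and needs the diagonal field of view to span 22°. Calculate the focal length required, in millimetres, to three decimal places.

37.423 mm

Sensor diagonal = √(12.52² + 7.41²) = √211.6585 ≈ 14.5485 mm.
From α = 2·arctan(d/2f) we get f = d / (2·tan(α/2)).
With d = 14.5485 mm and α/2 = 11°, tan(α/2) ≈ 0.19438, so f ≈ 14.5485 / 0.38876 ≈ 37.4227 mm.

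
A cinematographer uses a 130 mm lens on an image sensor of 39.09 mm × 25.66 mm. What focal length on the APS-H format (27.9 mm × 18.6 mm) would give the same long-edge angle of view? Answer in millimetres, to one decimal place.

92.8 mm

Equal angle of view means equal width/f ratio, so f₂ = f₁ · (width₂/width₁) = 130 × 27.9/39.09.
f₂ = 130 × 0.71374 ≈ 92.786 mm.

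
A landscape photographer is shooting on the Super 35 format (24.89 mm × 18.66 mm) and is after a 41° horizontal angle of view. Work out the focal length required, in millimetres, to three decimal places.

From α = 2·arctan(w/2f) we get f = w / (2·tan(α/2)).
With w = 24.89 mm and α/2 = 20.5°, tan(α/2) ≈ 0.37388, so f ≈ 24.89 / 0.74777 ≈ 33.2857 mm.

33.286 mm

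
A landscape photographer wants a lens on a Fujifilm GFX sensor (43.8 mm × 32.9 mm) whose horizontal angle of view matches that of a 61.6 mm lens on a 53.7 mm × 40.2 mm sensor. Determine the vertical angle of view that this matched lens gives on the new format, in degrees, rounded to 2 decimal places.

Equal horizontal AOV ⇒ f₂ = f₁ · 43.8/53.7 = 61.6 × 0.81564 ≈ 50.2436 mm.
Vertical AOV on the new format = 2·arctan(32.9 / (2 × 50.2436)) = 2·arctan(0.32741) ≈ 36.2574°.

36.26°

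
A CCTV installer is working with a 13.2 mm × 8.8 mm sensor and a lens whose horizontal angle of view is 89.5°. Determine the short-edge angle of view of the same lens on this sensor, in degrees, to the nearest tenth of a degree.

From the horizontal AOV: f = 13.2 / (2·tan(44.75°)) = 13.2 / 1.98262 ≈ 6.6578 mm.
Short-edge AOV = 2·arctan(8.8 / (2 × 6.6578)) = 2·arctan(0.66087) ≈ 66.9194°.

66.9°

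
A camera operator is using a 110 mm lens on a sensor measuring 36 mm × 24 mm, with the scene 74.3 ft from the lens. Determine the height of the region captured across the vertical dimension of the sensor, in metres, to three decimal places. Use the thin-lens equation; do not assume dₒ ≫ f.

dₒ: 74.3 ft × 304.8 mm/ft = 22646.64 mm.
Similar triangles through the lens centre give W/dₒ = h/dᵢ; with 1/f = 1/dₒ + 1/dᵢ this gives W = h·(dₒ − f)/f.
W = 24 mm × (22646.6 − 110) / 110 = 24 × 204.8785 ≈ 4917.085 mm = 4.91708 m.

4.917 m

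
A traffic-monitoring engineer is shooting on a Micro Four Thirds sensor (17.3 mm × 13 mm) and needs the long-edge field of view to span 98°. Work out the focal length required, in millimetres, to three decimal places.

From α = 2·arctan(w/2f) we get f = w / (2·tan(α/2)).
With w = 17.3 mm and α/2 = 49°, tan(α/2) ≈ 1.15037, so f ≈ 17.3 / 2.30074 ≈ 7.5193 mm.

7.519 mm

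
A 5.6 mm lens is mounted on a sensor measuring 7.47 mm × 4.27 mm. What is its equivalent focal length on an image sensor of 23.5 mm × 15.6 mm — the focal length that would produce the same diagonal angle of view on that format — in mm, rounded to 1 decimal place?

18.4 mm

Sensor diagonal = √(7.47² + 4.27²) = √74.0338 ≈ 8.6043 mm.
Sensor diagonal = √(23.5² + 15.6²) = √795.6100 ≈ 28.2066 mm.
Equal angle of view means equal diagonal/f ratio, so f₂ = f₁ · (diagonal₂/diagonal₁) = 5.6 × 28.2066/8.6043.
f₂ = 5.6 × 3.27820 ≈ 18.358 mm.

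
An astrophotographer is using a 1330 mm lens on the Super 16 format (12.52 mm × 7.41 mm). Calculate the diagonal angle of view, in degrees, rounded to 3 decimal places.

Sensor diagonal = √(12.52² + 7.41²) = √211.6585 ≈ 14.5485 mm.
Angle of view α = 2·arctan(d/2f) with d = 14.5485 mm and f = 1330 mm.
d/2f = 0.00547; arctan(0.00547) ≈ 0.3134°, so α ≈ 0.6267°.

0.627°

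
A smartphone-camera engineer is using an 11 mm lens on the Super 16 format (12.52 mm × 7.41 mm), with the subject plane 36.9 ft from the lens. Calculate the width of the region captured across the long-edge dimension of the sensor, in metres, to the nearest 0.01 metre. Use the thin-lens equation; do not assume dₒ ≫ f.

dₒ: 36.9 ft × 304.8 mm/ft = 11247.12 mm.
Similar triangles through the lens centre give W/dₒ = w/dᵢ; with 1/f = 1/dₒ + 1/dᵢ this gives W = w·(dₒ − f)/f.
W = 12.52 mm × (11247.1 − 11) / 11 = 12.52 × 1021.4654 ≈ 12788.747 mm = 12.7887 m.

12.79 m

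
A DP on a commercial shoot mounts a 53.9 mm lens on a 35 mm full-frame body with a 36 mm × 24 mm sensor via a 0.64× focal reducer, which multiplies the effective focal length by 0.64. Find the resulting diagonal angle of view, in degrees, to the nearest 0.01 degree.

64.19°

Effective focal length f = 53.9 × 0.64 = 34.496 mm.
Sensor diagonal = √(36² + 24²) = √1872.0000 ≈ 43.2666 mm.
α = 2·arctan(43.267 / (2 × 34.496)) = 2·arctan(0.62713) ≈ 64.1857°.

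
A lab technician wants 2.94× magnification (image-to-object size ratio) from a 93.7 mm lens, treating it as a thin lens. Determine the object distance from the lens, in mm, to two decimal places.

125.57 mm

With m = dᵢ/dₒ and 1/f = 1/dₒ + 1/dᵢ, substituting dᵢ = m·dₒ gives 1/f = (1 + 1/m)/dₒ, hence dₒ = f·(1 + 1/m).
dₒ = 93.7 × (1 + 1/2.94) = 93.7 × 1.34014 ≈ 125.571 mm.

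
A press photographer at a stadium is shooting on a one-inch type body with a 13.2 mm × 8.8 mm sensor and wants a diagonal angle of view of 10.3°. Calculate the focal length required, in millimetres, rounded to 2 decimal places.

Sensor diagonal = √(13.2² + 8.8²) = √251.6800 ≈ 15.8644 mm.
From α = 2·arctan(d/2f) we get f = d / (2·tan(α/2)).
With d = 15.8644 mm and α/2 = 5.15°, tan(α/2) ≈ 0.09013, so f ≈ 15.8644 / 0.18025 ≈ 88.0112 mm.

88.01 mm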